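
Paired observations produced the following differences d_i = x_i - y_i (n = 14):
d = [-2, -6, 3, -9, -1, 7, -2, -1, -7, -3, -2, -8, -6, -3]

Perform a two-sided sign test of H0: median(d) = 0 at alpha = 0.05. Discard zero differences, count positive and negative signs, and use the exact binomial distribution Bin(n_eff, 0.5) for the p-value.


Step 1: Discard zero differences. Original n = 14; n_eff = number of nonzero differences = 14.
Nonzero differences (with sign): -2, -6, +3, -9, -1, +7, -2, -1, -7, -3, -2, -8, -6, -3
Step 2: Count signs: positive = 2, negative = 12.
Step 3: Under H0: P(positive) = 0.5, so the number of positives S ~ Bin(14, 0.5).
Step 4: Two-sided exact p-value = sum of Bin(14,0.5) probabilities at or below the observed probability = 0.012939.
Step 5: alpha = 0.05. reject H0.

n_eff = 14, pos = 2, neg = 12, p = 0.012939, reject H0.


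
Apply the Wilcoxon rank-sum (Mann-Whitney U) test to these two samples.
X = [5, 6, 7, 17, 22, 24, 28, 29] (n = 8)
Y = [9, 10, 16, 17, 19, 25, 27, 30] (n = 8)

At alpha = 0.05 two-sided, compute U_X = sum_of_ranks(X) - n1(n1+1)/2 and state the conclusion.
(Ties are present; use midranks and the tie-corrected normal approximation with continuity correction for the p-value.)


Step 1: Combine and sort all 16 observations; assign midranks.
sorted (value, group): (5,X), (6,X), (7,X), (9,Y), (10,Y), (16,Y), (17,X), (17,Y), (19,Y), (22,X), (24,X), (25,Y), (27,Y), (28,X), (29,X), (30,Y)
ranks: 5->1, 6->2, 7->3, 9->4, 10->5, 16->6, 17->7.5, 17->7.5, 19->9, 22->10, 24->11, 25->12, 27->13, 28->14, 29->15, 30->16
Step 2: Rank sum for X: R1 = 1 + 2 + 3 + 7.5 + 10 + 11 + 14 + 15 = 63.5.
Step 3: U_X = R1 - n1(n1+1)/2 = 63.5 - 8*9/2 = 63.5 - 36 = 27.5.
       U_Y = n1*n2 - U_X = 64 - 27.5 = 36.5.
Step 4: Ties are present, so use the tie-corrected normal approximation (with continuity correction) for the p-value.
Step 5: p-value = 0.674198; compare to alpha = 0.05. fail to reject H0.

U_X = 27.5, p = 0.674198, fail to reject H0 at alpha = 0.05.


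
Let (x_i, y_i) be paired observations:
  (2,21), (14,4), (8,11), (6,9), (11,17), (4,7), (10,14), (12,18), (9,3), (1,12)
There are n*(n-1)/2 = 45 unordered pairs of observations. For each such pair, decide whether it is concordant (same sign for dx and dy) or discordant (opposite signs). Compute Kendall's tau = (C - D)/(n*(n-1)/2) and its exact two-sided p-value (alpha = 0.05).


Step 1: Enumerate the 45 unordered pairs (i,j) with i<j and classify each by sign(x_j-x_i) * sign(y_j-y_i).
  (1,2):dx=+12,dy=-17->D; (1,3):dx=+6,dy=-10->D; (1,4):dx=+4,dy=-12->D; (1,5):dx=+9,dy=-4->D
  (1,6):dx=+2,dy=-14->D; (1,7):dx=+8,dy=-7->D; (1,8):dx=+10,dy=-3->D; (1,9):dx=+7,dy=-18->D
  (1,10):dx=-1,dy=-9->C; (2,3):dx=-6,dy=+7->D; (2,4):dx=-8,dy=+5->D; (2,5):dx=-3,dy=+13->D
  (2,6):dx=-10,dy=+3->D; (2,7):dx=-4,dy=+10->D; (2,8):dx=-2,dy=+14->D; (2,9):dx=-5,dy=-1->C
  (2,10):dx=-13,dy=+8->D; (3,4):dx=-2,dy=-2->C; (3,5):dx=+3,dy=+6->C; (3,6):dx=-4,dy=-4->C
  (3,7):dx=+2,dy=+3->C; (3,8):dx=+4,dy=+7->C; (3,9):dx=+1,dy=-8->D; (3,10):dx=-7,dy=+1->D
  (4,5):dx=+5,dy=+8->C; (4,6):dx=-2,dy=-2->C; (4,7):dx=+4,dy=+5->C; (4,8):dx=+6,dy=+9->C
  (4,9):dx=+3,dy=-6->D; (4,10):dx=-5,dy=+3->D; (5,6):dx=-7,dy=-10->C; (5,7):dx=-1,dy=-3->C
  (5,8):dx=+1,dy=+1->C; (5,9):dx=-2,dy=-14->C; (5,10):dx=-10,dy=-5->C; (6,7):dx=+6,dy=+7->C
  (6,8):dx=+8,dy=+11->C; (6,9):dx=+5,dy=-4->D; (6,10):dx=-3,dy=+5->D; (7,8):dx=+2,dy=+4->C
  (7,9):dx=-1,dy=-11->C; (7,10):dx=-9,dy=-2->C; (8,9):dx=-3,dy=-15->C; (8,10):dx=-11,dy=-6->C
  (9,10):dx=-8,dy=+9->D
Step 2: C = 23, D = 22, total pairs = 45.
Step 3: tau = (C - D)/(n(n-1)/2) = (23 - 22)/45 = 0.022222.
Step 4: Exact two-sided p-value (enumerate n! = 3628800 permutations of y under H0): p = 1.000000.
Step 5: alpha = 0.05. fail to reject H0.

tau_b = 0.0222 (C=23, D=22), p = 1.000000, fail to reject H0.


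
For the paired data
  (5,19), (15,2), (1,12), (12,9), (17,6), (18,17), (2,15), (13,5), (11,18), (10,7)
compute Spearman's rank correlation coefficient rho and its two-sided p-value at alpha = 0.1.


Step 1: Rank x and y separately (midranks; no ties here).
rank(x): 5->3, 15->8, 1->1, 12->6, 17->9, 18->10, 2->2, 13->7, 11->5, 10->4
rank(y): 19->10, 2->1, 12->6, 9->5, 6->3, 17->8, 15->7, 5->2, 18->9, 7->4
Step 2: d_i = R_x(i) - R_y(i); compute d_i^2.
  (3-10)^2=49, (8-1)^2=49, (1-6)^2=25, (6-5)^2=1, (9-3)^2=36, (10-8)^2=4, (2-7)^2=25, (7-2)^2=25, (5-9)^2=16, (4-4)^2=0
sum(d^2) = 230.
Step 3: rho = 1 - 6*230 / (10*(10^2 - 1)) = 1 - 1380/990 = -0.393939.
Step 4: Under H0, t = rho * sqrt((n-2)/(1-rho^2)) = -1.2123 ~ t(8).
Step 5: Two-sided p-value from the t-distribution with 8 df = 0.259998.
Step 6: alpha = 0.1. fail to reject H0.

rho = -0.3939, p = 0.259998, fail to reject H0 at alpha = 0.1.


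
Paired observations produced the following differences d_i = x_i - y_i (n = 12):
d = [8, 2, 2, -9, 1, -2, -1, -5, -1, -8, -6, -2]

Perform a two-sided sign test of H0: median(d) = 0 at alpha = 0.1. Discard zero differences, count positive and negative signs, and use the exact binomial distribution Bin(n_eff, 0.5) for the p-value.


Step 1: Discard zero differences. Original n = 12; n_eff = number of nonzero differences = 12.
Nonzero differences (with sign): +8, +2, +2, -9, +1, -2, -1, -5, -1, -8, -6, -2
Step 2: Count signs: positive = 4, negative = 8.
Step 3: Under H0: P(positive) = 0.5, so the number of positives S ~ Bin(12, 0.5).
Step 4: Two-sided exact p-value = sum of Bin(12,0.5) probabilities at or below the observed probability = 0.387695.
Step 5: alpha = 0.1. fail to reject H0.

n_eff = 12, pos = 4, neg = 8, p = 0.387695, fail to reject H0.


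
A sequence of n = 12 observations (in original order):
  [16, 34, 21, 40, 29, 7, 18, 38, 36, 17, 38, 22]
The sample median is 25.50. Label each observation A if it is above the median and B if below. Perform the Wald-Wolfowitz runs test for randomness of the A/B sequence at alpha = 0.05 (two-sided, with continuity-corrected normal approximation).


Step 1: Compute median = 25.50; label A = above, B = below.
Labels in order: BABAABBAABAB  (n_A = 6, n_B = 6)
Step 2: Count runs R = 9.
Step 3: Under H0 (random ordering), E[R] = 2*n_A*n_B/(n_A+n_B) + 1 = 2*6*6/12 + 1 = 7.0000.
        Var[R] = 2*n_A*n_B*(2*n_A*n_B - n_A - n_B) / ((n_A+n_B)^2 * (n_A+n_B-1)) = 4320/1584 = 2.7273.
        SD[R] = 1.6514.
Step 4: Continuity-corrected z = (R - 0.5 - E[R]) / SD[R] = (9 - 0.5 - 7.0000) / 1.6514 = 0.9083.
Step 5: Two-sided p-value via normal approximation = 2*(1 - Phi(|z|)) = 0.363722.
Step 6: alpha = 0.05. fail to reject H0.

R = 9, z = 0.9083, p = 0.363722, fail to reject H0.


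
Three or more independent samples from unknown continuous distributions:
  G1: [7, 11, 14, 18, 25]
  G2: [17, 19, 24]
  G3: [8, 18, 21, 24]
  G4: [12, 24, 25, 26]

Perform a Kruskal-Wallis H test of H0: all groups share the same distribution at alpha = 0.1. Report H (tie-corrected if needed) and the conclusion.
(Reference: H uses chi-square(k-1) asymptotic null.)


Step 1: Combine all N = 16 observations and assign midranks.
sorted (value, group, rank): (7,G1,1), (8,G3,2), (11,G1,3), (12,G4,4), (14,G1,5), (17,G2,6), (18,G1,7.5), (18,G3,7.5), (19,G2,9), (21,G3,10), (24,G2,12), (24,G3,12), (24,G4,12), (25,G1,14.5), (25,G4,14.5), (26,G4,16)
Step 2: Sum ranks within each group.
R_1 = 31 (n_1 = 5)
R_2 = 27 (n_2 = 3)
R_3 = 31.5 (n_3 = 4)
R_4 = 46.5 (n_4 = 4)
Step 3: H = 12/(N(N+1)) * sum(R_i^2/n_i) - 3(N+1)
     = 12/(16*17) * (31^2/5 + 27^2/3 + 31.5^2/4 + 46.5^2/4) - 3*17
     = 0.044118 * 1223.83 - 51
     = 2.992279.
Step 4: Ties present; correction factor C = 1 - 36/(16^3 - 16) = 0.991176. Corrected H = 2.992279 / 0.991176 = 3.018917.
Step 5: Under H0, H ~ chi^2(3); p-value = 0.388718.
Step 6: alpha = 0.1. fail to reject H0.

H = 3.0189, df = 3, p = 0.388718, fail to reject H0.


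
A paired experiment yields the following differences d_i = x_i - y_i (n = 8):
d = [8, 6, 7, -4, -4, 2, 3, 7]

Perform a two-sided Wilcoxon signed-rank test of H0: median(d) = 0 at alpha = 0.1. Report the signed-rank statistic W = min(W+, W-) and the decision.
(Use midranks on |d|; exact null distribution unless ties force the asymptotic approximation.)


Step 1: Drop any zero differences (none here) and take |d_i|.
|d| = [8, 6, 7, 4, 4, 2, 3, 7]
Step 2: Midrank |d_i| (ties get averaged ranks).
ranks: |8|->8, |6|->5, |7|->6.5, |4|->3.5, |4|->3.5, |2|->1, |3|->2, |7|->6.5
Step 3: Attach original signs; sum ranks with positive sign and with negative sign.
W+ = 8 + 5 + 6.5 + 1 + 2 + 6.5 = 29
W- = 3.5 + 3.5 = 7
(Check: W+ + W- = 36 should equal n(n+1)/2 = 36.)
Step 4: Test statistic W = min(W+, W-) = 7.
Step 5: Ties in |d|, so use the tie-corrected normal approximation.
        E[W] = n(n+1)/4 = 8*9/4 = 18.
        Tie groups: |d|=4 (t=2), |d|=7 (t=2); sum(t^3 - t) = 12.
        Var[W] = n(n+1)(2n+1)/24 - sum(t^3-t)/48 = 1224/24 - 12/48 = 50.75.
        z = (W - E[W]) / sqrt(Var[W]) = (7 - 18) / 7.1239 = -1.5441.
        Two-sided p = 2*Phi(z) = 0.122565.
Step 6: alpha = 0.1. fail to reject H0.

W+ = 29, W- = 7, W = min = 7, p = 0.122565, fail to reject H0.


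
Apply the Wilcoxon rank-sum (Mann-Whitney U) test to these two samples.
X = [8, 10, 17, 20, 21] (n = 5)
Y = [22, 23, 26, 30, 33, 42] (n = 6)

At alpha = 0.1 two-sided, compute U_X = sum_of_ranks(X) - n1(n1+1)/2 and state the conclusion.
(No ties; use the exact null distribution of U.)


Step 1: Combine and sort all 11 observations; assign midranks.
sorted (value, group): (8,X), (10,X), (17,X), (20,X), (21,X), (22,Y), (23,Y), (26,Y), (30,Y), (33,Y), (42,Y)
ranks: 8->1, 10->2, 17->3, 20->4, 21->5, 22->6, 23->7, 26->8, 30->9, 33->10, 42->11
Step 2: Rank sum for X: R1 = 1 + 2 + 3 + 4 + 5 = 15.
Step 3: U_X = R1 - n1(n1+1)/2 = 15 - 5*6/2 = 15 - 15 = 0.
       U_Y = n1*n2 - U_X = 30 - 0 = 30.
Step 4: No ties, so the exact null distribution of U (based on enumerating the C(11,5) = 462 equally likely rank assignments) gives the two-sided p-value.
Step 5: p-value = 0.004329; compare to alpha = 0.1. reject H0.

U_X = 0, p = 0.004329, reject H0 at alpha = 0.1.


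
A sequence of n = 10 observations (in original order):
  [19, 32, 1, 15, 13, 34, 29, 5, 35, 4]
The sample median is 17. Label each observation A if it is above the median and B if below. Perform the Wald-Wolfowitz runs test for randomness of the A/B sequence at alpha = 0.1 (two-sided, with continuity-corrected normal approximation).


Step 1: Compute median = 17; label A = above, B = below.
Labels in order: AABBBAABAB  (n_A = 5, n_B = 5)
Step 2: Count runs R = 6.
Step 3: Under H0 (random ordering), E[R] = 2*n_A*n_B/(n_A+n_B) + 1 = 2*5*5/10 + 1 = 6.0000.
        Var[R] = 2*n_A*n_B*(2*n_A*n_B - n_A - n_B) / ((n_A+n_B)^2 * (n_A+n_B-1)) = 2000/900 = 2.2222.
        SD[R] = 1.4907.
Step 4: R = E[R], so z = 0 with no continuity correction.
Step 5: Two-sided p-value via normal approximation = 2*(1 - Phi(|z|)) = 1.000000.
Step 6: alpha = 0.1. fail to reject H0.

R = 6, z = 0.0000, p = 1.000000, fail to reject H0.


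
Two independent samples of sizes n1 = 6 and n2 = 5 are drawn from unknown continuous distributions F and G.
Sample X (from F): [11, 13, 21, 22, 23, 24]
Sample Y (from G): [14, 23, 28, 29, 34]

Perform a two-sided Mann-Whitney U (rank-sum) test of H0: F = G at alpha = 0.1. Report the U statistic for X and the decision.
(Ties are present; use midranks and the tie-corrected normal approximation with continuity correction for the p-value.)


Step 1: Combine and sort all 11 observations; assign midranks.
sorted (value, group): (11,X), (13,X), (14,Y), (21,X), (22,X), (23,X), (23,Y), (24,X), (28,Y), (29,Y), (34,Y)
ranks: 11->1, 13->2, 14->3, 21->4, 22->5, 23->6.5, 23->6.5, 24->8, 28->9, 29->10, 34->11
Step 2: Rank sum for X: R1 = 1 + 2 + 4 + 5 + 6.5 + 8 = 26.5.
Step 3: U_X = R1 - n1(n1+1)/2 = 26.5 - 6*7/2 = 26.5 - 21 = 5.5.
       U_Y = n1*n2 - U_X = 30 - 5.5 = 24.5.
Step 4: Ties are present, so use the tie-corrected normal approximation (with continuity correction) for the p-value.
Step 5: p-value = 0.099576; compare to alpha = 0.1. reject H0.

U_X = 5.5, p = 0.099576, reject H0 at alpha = 0.1.


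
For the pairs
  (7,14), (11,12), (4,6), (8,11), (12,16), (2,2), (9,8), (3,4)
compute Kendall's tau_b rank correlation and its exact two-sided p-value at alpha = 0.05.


Step 1: Enumerate the 28 unordered pairs (i,j) with i<j and classify each by sign(x_j-x_i) * sign(y_j-y_i).
  (1,2):dx=+4,dy=-2->D; (1,3):dx=-3,dy=-8->C; (1,4):dx=+1,dy=-3->D; (1,5):dx=+5,dy=+2->C
  (1,6):dx=-5,dy=-12->C; (1,7):dx=+2,dy=-6->D; (1,8):dx=-4,dy=-10->C; (2,3):dx=-7,dy=-6->C
  (2,4):dx=-3,dy=-1->C; (2,5):dx=+1,dy=+4->C; (2,6):dx=-9,dy=-10->C; (2,7):dx=-2,dy=-4->C
  (2,8):dx=-8,dy=-8->C; (3,4):dx=+4,dy=+5->C; (3,5):dx=+8,dy=+10->C; (3,6):dx=-2,dy=-4->C
  (3,7):dx=+5,dy=+2->C; (3,8):dx=-1,dy=-2->C; (4,5):dx=+4,dy=+5->C; (4,6):dx=-6,dy=-9->C
  (4,7):dx=+1,dy=-3->D; (4,8):dx=-5,dy=-7->C; (5,6):dx=-10,dy=-14->C; (5,7):dx=-3,dy=-8->C
  (5,8):dx=-9,dy=-12->C; (6,7):dx=+7,dy=+6->C; (6,8):dx=+1,dy=+2->C; (7,8):dx=-6,dy=-4->C
Step 2: C = 24, D = 4, total pairs = 28.
Step 3: tau = (C - D)/(n(n-1)/2) = (24 - 4)/28 = 0.714286.
Step 4: Exact two-sided p-value (enumerate n! = 40320 permutations of y under H0): p = 0.014137.
Step 5: alpha = 0.05. reject H0.

tau_b = 0.7143 (C=24, D=4), p = 0.014137, reject H0.


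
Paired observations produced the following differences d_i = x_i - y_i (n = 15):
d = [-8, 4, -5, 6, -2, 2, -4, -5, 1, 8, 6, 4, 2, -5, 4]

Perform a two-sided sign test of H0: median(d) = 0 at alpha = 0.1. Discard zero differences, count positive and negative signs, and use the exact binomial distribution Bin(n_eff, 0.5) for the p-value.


Step 1: Discard zero differences. Original n = 15; n_eff = number of nonzero differences = 15.
Nonzero differences (with sign): -8, +4, -5, +6, -2, +2, -4, -5, +1, +8, +6, +4, +2, -5, +4
Step 2: Count signs: positive = 9, negative = 6.
Step 3: Under H0: P(positive) = 0.5, so the number of positives S ~ Bin(15, 0.5).
Step 4: Two-sided exact p-value = sum of Bin(15,0.5) probabilities at or below the observed probability = 0.607239.
Step 5: alpha = 0.1. fail to reject H0.

n_eff = 15, pos = 9, neg = 6, p = 0.607239, fail to reject H0.


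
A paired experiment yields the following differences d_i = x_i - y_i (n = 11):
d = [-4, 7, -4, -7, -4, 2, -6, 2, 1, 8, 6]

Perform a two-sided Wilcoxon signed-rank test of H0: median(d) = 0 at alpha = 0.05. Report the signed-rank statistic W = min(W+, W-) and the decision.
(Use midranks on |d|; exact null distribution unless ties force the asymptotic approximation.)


Step 1: Drop any zero differences (none here) and take |d_i|.
|d| = [4, 7, 4, 7, 4, 2, 6, 2, 1, 8, 6]
Step 2: Midrank |d_i| (ties get averaged ranks).
ranks: |4|->5, |7|->9.5, |4|->5, |7|->9.5, |4|->5, |2|->2.5, |6|->7.5, |2|->2.5, |1|->1, |8|->11, |6|->7.5
Step 3: Attach original signs; sum ranks with positive sign and with negative sign.
W+ = 9.5 + 2.5 + 2.5 + 1 + 11 + 7.5 = 34
W- = 5 + 5 + 9.5 + 5 + 7.5 = 32
(Check: W+ + W- = 66 should equal n(n+1)/2 = 66.)
Step 4: Test statistic W = min(W+, W-) = 32.
Step 5: Ties in |d|, so use the tie-corrected normal approximation.
        E[W] = n(n+1)/4 = 11*12/4 = 33.
        Tie groups: |d|=2 (t=2), |d|=4 (t=3), |d|=6 (t=2), |d|=7 (t=2); sum(t^3 - t) = 42.
        Var[W] = n(n+1)(2n+1)/24 - sum(t^3-t)/48 = 3036/24 - 42/48 = 125.625.
        z = (W - E[W]) / sqrt(Var[W]) = (32 - 33) / 11.2083 = -0.0892.
        Two-sided p = 2*Phi(z) = 0.928907.
Step 6: alpha = 0.05. fail to reject H0.

W+ = 34, W- = 32, W = min = 32, p = 0.928907, fail to reject H0.


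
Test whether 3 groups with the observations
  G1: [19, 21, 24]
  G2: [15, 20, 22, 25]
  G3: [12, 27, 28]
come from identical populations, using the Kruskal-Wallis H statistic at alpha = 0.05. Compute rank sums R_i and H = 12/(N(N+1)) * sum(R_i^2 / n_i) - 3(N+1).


Step 1: Combine all N = 10 observations and assign midranks.
sorted (value, group, rank): (12,G3,1), (15,G2,2), (19,G1,3), (20,G2,4), (21,G1,5), (22,G2,6), (24,G1,7), (25,G2,8), (27,G3,9), (28,G3,10)
Step 2: Sum ranks within each group.
R_1 = 15 (n_1 = 3)
R_2 = 20 (n_2 = 4)
R_3 = 20 (n_3 = 3)
Step 3: H = 12/(N(N+1)) * sum(R_i^2/n_i) - 3(N+1)
     = 12/(10*11) * (15^2/3 + 20^2/4 + 20^2/3) - 3*11
     = 0.109091 * 308.333 - 33
     = 0.636364.
Step 4: No ties, so H is used without correction.
Step 5: Under H0, H ~ chi^2(2); p-value = 0.727471.
Step 6: alpha = 0.05. fail to reject H0.

H = 0.6364, df = 2, p = 0.727471, fail to reject H0.


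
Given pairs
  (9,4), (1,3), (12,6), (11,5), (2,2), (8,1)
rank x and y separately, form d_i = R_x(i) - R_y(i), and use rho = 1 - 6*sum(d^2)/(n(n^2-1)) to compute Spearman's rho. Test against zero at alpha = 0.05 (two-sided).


Step 1: Rank x and y separately (midranks; no ties here).
rank(x): 9->4, 1->1, 12->6, 11->5, 2->2, 8->3
rank(y): 4->4, 3->3, 6->6, 5->5, 2->2, 1->1
Step 2: d_i = R_x(i) - R_y(i); compute d_i^2.
  (4-4)^2=0, (1-3)^2=4, (6-6)^2=0, (5-5)^2=0, (2-2)^2=0, (3-1)^2=4
sum(d^2) = 8.
Step 3: rho = 1 - 6*8 / (6*(6^2 - 1)) = 1 - 48/210 = 0.771429.
Step 4: Under H0, t = rho * sqrt((n-2)/(1-rho^2)) = 2.4247 ~ t(4).
Step 5: Two-sided p-value from the t-distribution with 4 df = 0.072397.
Step 6: alpha = 0.05. fail to reject H0.

rho = 0.7714, p = 0.072397, fail to reject H0 at alpha = 0.05.


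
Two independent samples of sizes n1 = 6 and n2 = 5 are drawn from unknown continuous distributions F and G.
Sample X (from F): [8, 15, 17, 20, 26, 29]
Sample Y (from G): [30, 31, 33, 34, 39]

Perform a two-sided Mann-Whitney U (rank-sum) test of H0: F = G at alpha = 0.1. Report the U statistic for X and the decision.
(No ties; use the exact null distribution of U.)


Step 1: Combine and sort all 11 observations; assign midranks.
sorted (value, group): (8,X), (15,X), (17,X), (20,X), (26,X), (29,X), (30,Y), (31,Y), (33,Y), (34,Y), (39,Y)
ranks: 8->1, 15->2, 17->3, 20->4, 26->5, 29->6, 30->7, 31->8, 33->9, 34->10, 39->11
Step 2: Rank sum for X: R1 = 1 + 2 + 3 + 4 + 5 + 6 = 21.
Step 3: U_X = R1 - n1(n1+1)/2 = 21 - 6*7/2 = 21 - 21 = 0.
       U_Y = n1*n2 - U_X = 30 - 0 = 30.
Step 4: No ties, so the exact null distribution of U (based on enumerating the C(11,6) = 462 equally likely rank assignments) gives the two-sided p-value.
Step 5: p-value = 0.004329; compare to alpha = 0.1. reject H0.

U_X = 0, p = 0.004329, reject H0 at alpha = 0.1.


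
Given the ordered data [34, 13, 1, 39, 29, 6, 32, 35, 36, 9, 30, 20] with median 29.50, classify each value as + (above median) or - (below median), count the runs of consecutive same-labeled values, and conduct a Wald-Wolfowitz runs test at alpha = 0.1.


Step 1: Compute median = 29.50; label A = above, B = below.
Labels in order: ABBABBAAABAB  (n_A = 6, n_B = 6)
Step 2: Count runs R = 8.
Step 3: Under H0 (random ordering), E[R] = 2*n_A*n_B/(n_A+n_B) + 1 = 2*6*6/12 + 1 = 7.0000.
        Var[R] = 2*n_A*n_B*(2*n_A*n_B - n_A - n_B) / ((n_A+n_B)^2 * (n_A+n_B-1)) = 4320/1584 = 2.7273.
        SD[R] = 1.6514.
Step 4: Continuity-corrected z = (R - 0.5 - E[R]) / SD[R] = (8 - 0.5 - 7.0000) / 1.6514 = 0.3028.
Step 5: Two-sided p-value via normal approximation = 2*(1 - Phi(|z|)) = 0.762069.
Step 6: alpha = 0.1. fail to reject H0.

R = 8, z = 0.3028, p = 0.762069, fail to reject H0.


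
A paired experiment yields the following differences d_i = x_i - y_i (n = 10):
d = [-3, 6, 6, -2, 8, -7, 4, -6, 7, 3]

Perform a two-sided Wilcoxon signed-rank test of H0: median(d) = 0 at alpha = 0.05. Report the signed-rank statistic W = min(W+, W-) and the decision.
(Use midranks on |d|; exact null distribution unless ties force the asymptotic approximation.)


Step 1: Drop any zero differences (none here) and take |d_i|.
|d| = [3, 6, 6, 2, 8, 7, 4, 6, 7, 3]
Step 2: Midrank |d_i| (ties get averaged ranks).
ranks: |3|->2.5, |6|->6, |6|->6, |2|->1, |8|->10, |7|->8.5, |4|->4, |6|->6, |7|->8.5, |3|->2.5
Step 3: Attach original signs; sum ranks with positive sign and with negative sign.
W+ = 6 + 6 + 10 + 4 + 8.5 + 2.5 = 37
W- = 2.5 + 1 + 8.5 + 6 = 18
(Check: W+ + W- = 55 should equal n(n+1)/2 = 55.)
Step 4: Test statistic W = min(W+, W-) = 18.
Step 5: Ties in |d|, so use the tie-corrected normal approximation.
        E[W] = n(n+1)/4 = 10*11/4 = 27.5.
        Tie groups: |d|=3 (t=2), |d|=6 (t=3), |d|=7 (t=2); sum(t^3 - t) = 36.
        Var[W] = n(n+1)(2n+1)/24 - sum(t^3-t)/48 = 2310/24 - 36/48 = 95.5.
        z = (W - E[W]) / sqrt(Var[W]) = (18 - 27.5) / 9.7724 = -0.9721.
        Two-sided p = 2*Phi(z) = 0.330989.
Step 6: alpha = 0.05. fail to reject H0.

W+ = 37, W- = 18, W = min = 18, p = 0.330989, fail to reject H0.


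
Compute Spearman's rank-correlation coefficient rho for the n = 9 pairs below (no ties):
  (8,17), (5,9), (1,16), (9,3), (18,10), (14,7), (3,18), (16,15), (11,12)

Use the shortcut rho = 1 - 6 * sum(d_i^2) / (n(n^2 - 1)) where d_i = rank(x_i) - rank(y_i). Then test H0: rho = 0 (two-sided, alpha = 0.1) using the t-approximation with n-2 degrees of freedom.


Step 1: Rank x and y separately (midranks; no ties here).
rank(x): 8->4, 5->3, 1->1, 9->5, 18->9, 14->7, 3->2, 16->8, 11->6
rank(y): 17->8, 9->3, 16->7, 3->1, 10->4, 7->2, 18->9, 15->6, 12->5
Step 2: d_i = R_x(i) - R_y(i); compute d_i^2.
  (4-8)^2=16, (3-3)^2=0, (1-7)^2=36, (5-1)^2=16, (9-4)^2=25, (7-2)^2=25, (2-9)^2=49, (8-6)^2=4, (6-5)^2=1
sum(d^2) = 172.
Step 3: rho = 1 - 6*172 / (9*(9^2 - 1)) = 1 - 1032/720 = -0.433333.
Step 4: Under H0, t = rho * sqrt((n-2)/(1-rho^2)) = -1.2721 ~ t(7).
Step 5: Two-sided p-value from the t-distribution with 7 df = 0.243952.
Step 6: alpha = 0.1. fail to reject H0.

rho = -0.4333, p = 0.243952, fail to reject H0 at alpha = 0.1.


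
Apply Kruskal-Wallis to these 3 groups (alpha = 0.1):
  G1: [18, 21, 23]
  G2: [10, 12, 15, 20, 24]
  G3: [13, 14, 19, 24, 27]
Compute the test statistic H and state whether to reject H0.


Step 1: Combine all N = 13 observations and assign midranks.
sorted (value, group, rank): (10,G2,1), (12,G2,2), (13,G3,3), (14,G3,4), (15,G2,5), (18,G1,6), (19,G3,7), (20,G2,8), (21,G1,9), (23,G1,10), (24,G2,11.5), (24,G3,11.5), (27,G3,13)
Step 2: Sum ranks within each group.
R_1 = 25 (n_1 = 3)
R_2 = 27.5 (n_2 = 5)
R_3 = 38.5 (n_3 = 5)
Step 3: H = 12/(N(N+1)) * sum(R_i^2/n_i) - 3(N+1)
     = 12/(13*14) * (25^2/3 + 27.5^2/5 + 38.5^2/5) - 3*14
     = 0.065934 * 656.033 - 42
     = 1.254945.
Step 4: Ties present; correction factor C = 1 - 6/(13^3 - 13) = 0.997253. Corrected H = 1.254945 / 0.997253 = 1.258402.
Step 5: Under H0, H ~ chi^2(2); p-value = 0.533017.
Step 6: alpha = 0.1. fail to reject H0.

H = 1.2584, df = 2, p = 0.533017, fail to reject H0.


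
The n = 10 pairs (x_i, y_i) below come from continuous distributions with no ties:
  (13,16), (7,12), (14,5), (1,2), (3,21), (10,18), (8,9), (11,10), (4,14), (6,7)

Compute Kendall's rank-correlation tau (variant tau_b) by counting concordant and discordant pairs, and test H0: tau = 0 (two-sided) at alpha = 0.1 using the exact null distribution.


Step 1: Enumerate the 45 unordered pairs (i,j) with i<j and classify each by sign(x_j-x_i) * sign(y_j-y_i).
  (1,2):dx=-6,dy=-4->C; (1,3):dx=+1,dy=-11->D; (1,4):dx=-12,dy=-14->C; (1,5):dx=-10,dy=+5->D
  (1,6):dx=-3,dy=+2->D; (1,7):dx=-5,dy=-7->C; (1,8):dx=-2,dy=-6->C; (1,9):dx=-9,dy=-2->C
  (1,10):dx=-7,dy=-9->C; (2,3):dx=+7,dy=-7->D; (2,4):dx=-6,dy=-10->C; (2,5):dx=-4,dy=+9->D
  (2,6):dx=+3,dy=+6->C; (2,7):dx=+1,dy=-3->D; (2,8):dx=+4,dy=-2->D; (2,9):dx=-3,dy=+2->D
  (2,10):dx=-1,dy=-5->C; (3,4):dx=-13,dy=-3->C; (3,5):dx=-11,dy=+16->D; (3,6):dx=-4,dy=+13->D
  (3,7):dx=-6,dy=+4->D; (3,8):dx=-3,dy=+5->D; (3,9):dx=-10,dy=+9->D; (3,10):dx=-8,dy=+2->D
  (4,5):dx=+2,dy=+19->C; (4,6):dx=+9,dy=+16->C; (4,7):dx=+7,dy=+7->C; (4,8):dx=+10,dy=+8->C
  (4,9):dx=+3,dy=+12->C; (4,10):dx=+5,dy=+5->C; (5,6):dx=+7,dy=-3->D; (5,7):dx=+5,dy=-12->D
  (5,8):dx=+8,dy=-11->D; (5,9):dx=+1,dy=-7->D; (5,10):dx=+3,dy=-14->D; (6,7):dx=-2,dy=-9->C
  (6,8):dx=+1,dy=-8->D; (6,9):dx=-6,dy=-4->C; (6,10):dx=-4,dy=-11->C; (7,8):dx=+3,dy=+1->C
  (7,9):dx=-4,dy=+5->D; (7,10):dx=-2,dy=-2->C; (8,9):dx=-7,dy=+4->D; (8,10):dx=-5,dy=-3->C
  (9,10):dx=+2,dy=-7->D
Step 2: C = 22, D = 23, total pairs = 45.
Step 3: tau = (C - D)/(n(n-1)/2) = (22 - 23)/45 = -0.022222.
Step 4: Exact two-sided p-value (enumerate n! = 3628800 permutations of y under H0): p = 1.000000.
Step 5: alpha = 0.1. fail to reject H0.

tau_b = -0.0222 (C=22, D=23), p = 1.000000, fail to reject H0.


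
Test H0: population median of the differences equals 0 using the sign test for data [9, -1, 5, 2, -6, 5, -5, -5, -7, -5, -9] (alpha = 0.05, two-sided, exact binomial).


Step 1: Discard zero differences. Original n = 11; n_eff = number of nonzero differences = 11.
Nonzero differences (with sign): +9, -1, +5, +2, -6, +5, -5, -5, -7, -5, -9
Step 2: Count signs: positive = 4, negative = 7.
Step 3: Under H0: P(positive) = 0.5, so the number of positives S ~ Bin(11, 0.5).
Step 4: Two-sided exact p-value = sum of Bin(11,0.5) probabilities at or below the observed probability = 0.548828.
Step 5: alpha = 0.05. fail to reject H0.

n_eff = 11, pos = 4, neg = 7, p = 0.548828, fail to reject H0.


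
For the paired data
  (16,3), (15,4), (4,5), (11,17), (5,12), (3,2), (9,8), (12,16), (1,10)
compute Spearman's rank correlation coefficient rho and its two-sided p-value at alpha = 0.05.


Step 1: Rank x and y separately (midranks; no ties here).
rank(x): 16->9, 15->8, 4->3, 11->6, 5->4, 3->2, 9->5, 12->7, 1->1
rank(y): 3->2, 4->3, 5->4, 17->9, 12->7, 2->1, 8->5, 16->8, 10->6
Step 2: d_i = R_x(i) - R_y(i); compute d_i^2.
  (9-2)^2=49, (8-3)^2=25, (3-4)^2=1, (6-9)^2=9, (4-7)^2=9, (2-1)^2=1, (5-5)^2=0, (7-8)^2=1, (1-6)^2=25
sum(d^2) = 120.
Step 3: rho = 1 - 6*120 / (9*(9^2 - 1)) = 1 - 720/720 = 0.000000.
Step 4: Under H0, t = rho * sqrt((n-2)/(1-rho^2)) = 0.0000 ~ t(7).
Step 5: Two-sided p-value from the t-distribution with 7 df = 1.000000.
Step 6: alpha = 0.05. fail to reject H0.

rho = 0.0000, p = 1.000000, fail to reject H0 at alpha = 0.05.


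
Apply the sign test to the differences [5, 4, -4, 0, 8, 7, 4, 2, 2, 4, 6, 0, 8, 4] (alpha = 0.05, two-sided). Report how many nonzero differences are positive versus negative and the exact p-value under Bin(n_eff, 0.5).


Step 1: Discard zero differences. Original n = 14; n_eff = number of nonzero differences = 12.
Nonzero differences (with sign): +5, +4, -4, +8, +7, +4, +2, +2, +4, +6, +8, +4
Step 2: Count signs: positive = 11, negative = 1.
Step 3: Under H0: P(positive) = 0.5, so the number of positives S ~ Bin(12, 0.5).
Step 4: Two-sided exact p-value = sum of Bin(12,0.5) probabilities at or below the observed probability = 0.006348.
Step 5: alpha = 0.05. reject H0.

n_eff = 12, pos = 11, neg = 1, p = 0.006348, reject H0.


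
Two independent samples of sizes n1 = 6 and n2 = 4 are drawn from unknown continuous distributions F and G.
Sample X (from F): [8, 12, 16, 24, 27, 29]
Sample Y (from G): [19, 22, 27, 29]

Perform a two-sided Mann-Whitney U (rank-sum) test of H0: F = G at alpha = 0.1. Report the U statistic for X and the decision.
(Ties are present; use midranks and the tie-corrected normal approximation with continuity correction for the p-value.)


Step 1: Combine and sort all 10 observations; assign midranks.
sorted (value, group): (8,X), (12,X), (16,X), (19,Y), (22,Y), (24,X), (27,X), (27,Y), (29,X), (29,Y)
ranks: 8->1, 12->2, 16->3, 19->4, 22->5, 24->6, 27->7.5, 27->7.5, 29->9.5, 29->9.5
Step 2: Rank sum for X: R1 = 1 + 2 + 3 + 6 + 7.5 + 9.5 = 29.
Step 3: U_X = R1 - n1(n1+1)/2 = 29 - 6*7/2 = 29 - 21 = 8.
       U_Y = n1*n2 - U_X = 24 - 8 = 16.
Step 4: Ties are present, so use the tie-corrected normal approximation (with continuity correction) for the p-value.
Step 5: p-value = 0.452793; compare to alpha = 0.1. fail to reject H0.

U_X = 8, p = 0.452793, fail to reject H0 at alpha = 0.1.


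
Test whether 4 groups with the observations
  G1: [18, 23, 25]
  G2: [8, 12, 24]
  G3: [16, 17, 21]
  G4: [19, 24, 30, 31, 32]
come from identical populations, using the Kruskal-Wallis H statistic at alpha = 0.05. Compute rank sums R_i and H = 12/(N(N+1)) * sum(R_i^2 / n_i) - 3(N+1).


Step 1: Combine all N = 14 observations and assign midranks.
sorted (value, group, rank): (8,G2,1), (12,G2,2), (16,G3,3), (17,G3,4), (18,G1,5), (19,G4,6), (21,G3,7), (23,G1,8), (24,G2,9.5), (24,G4,9.5), (25,G1,11), (30,G4,12), (31,G4,13), (32,G4,14)
Step 2: Sum ranks within each group.
R_1 = 24 (n_1 = 3)
R_2 = 12.5 (n_2 = 3)
R_3 = 14 (n_3 = 3)
R_4 = 54.5 (n_4 = 5)
Step 3: H = 12/(N(N+1)) * sum(R_i^2/n_i) - 3(N+1)
     = 12/(14*15) * (24^2/3 + 12.5^2/3 + 14^2/3 + 54.5^2/5) - 3*15
     = 0.057143 * 903.467 - 45
     = 6.626667.
Step 4: Ties present; correction factor C = 1 - 6/(14^3 - 14) = 0.997802. Corrected H = 6.626667 / 0.997802 = 6.641263.
Step 5: Under H0, H ~ chi^2(3); p-value = 0.084255.
Step 6: alpha = 0.05. fail to reject H0.

H = 6.6413, df = 3, p = 0.084255, fail to reject H0.


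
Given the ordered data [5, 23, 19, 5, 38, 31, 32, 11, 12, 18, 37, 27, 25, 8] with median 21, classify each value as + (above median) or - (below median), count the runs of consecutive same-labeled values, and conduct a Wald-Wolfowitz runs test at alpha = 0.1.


Step 1: Compute median = 21; label A = above, B = below.
Labels in order: BABBAAABBBAAAB  (n_A = 7, n_B = 7)
Step 2: Count runs R = 7.
Step 3: Under H0 (random ordering), E[R] = 2*n_A*n_B/(n_A+n_B) + 1 = 2*7*7/14 + 1 = 8.0000.
        Var[R] = 2*n_A*n_B*(2*n_A*n_B - n_A - n_B) / ((n_A+n_B)^2 * (n_A+n_B-1)) = 8232/2548 = 3.2308.
        SD[R] = 1.7974.
Step 4: Continuity-corrected z = (R + 0.5 - E[R]) / SD[R] = (7 + 0.5 - 8.0000) / 1.7974 = -0.2782.
Step 5: Two-sided p-value via normal approximation = 2*(1 - Phi(|z|)) = 0.780879.
Step 6: alpha = 0.1. fail to reject H0.

R = 7, z = -0.2782, p = 0.780879, fail to reject H0.


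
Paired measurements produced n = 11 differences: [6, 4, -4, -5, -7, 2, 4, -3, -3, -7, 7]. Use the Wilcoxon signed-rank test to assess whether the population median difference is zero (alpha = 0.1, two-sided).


Step 1: Drop any zero differences (none here) and take |d_i|.
|d| = [6, 4, 4, 5, 7, 2, 4, 3, 3, 7, 7]
Step 2: Midrank |d_i| (ties get averaged ranks).
ranks: |6|->8, |4|->5, |4|->5, |5|->7, |7|->10, |2|->1, |4|->5, |3|->2.5, |3|->2.5, |7|->10, |7|->10
Step 3: Attach original signs; sum ranks with positive sign and with negative sign.
W+ = 8 + 5 + 1 + 5 + 10 = 29
W- = 5 + 7 + 10 + 2.5 + 2.5 + 10 = 37
(Check: W+ + W- = 66 should equal n(n+1)/2 = 66.)
Step 4: Test statistic W = min(W+, W-) = 29.
Step 5: Ties in |d|, so use the tie-corrected normal approximation.
        E[W] = n(n+1)/4 = 11*12/4 = 33.
        Tie groups: |d|=3 (t=2), |d|=4 (t=3), |d|=7 (t=3); sum(t^3 - t) = 54.
        Var[W] = n(n+1)(2n+1)/24 - sum(t^3-t)/48 = 3036/24 - 54/48 = 125.375.
        z = (W - E[W]) / sqrt(Var[W]) = (29 - 33) / 11.1971 = -0.3572.
        Two-sided p = 2*Phi(z) = 0.720916.
Step 6: alpha = 0.1. fail to reject H0.

W+ = 29, W- = 37, W = min = 29, p = 0.720916, fail to reject H0.


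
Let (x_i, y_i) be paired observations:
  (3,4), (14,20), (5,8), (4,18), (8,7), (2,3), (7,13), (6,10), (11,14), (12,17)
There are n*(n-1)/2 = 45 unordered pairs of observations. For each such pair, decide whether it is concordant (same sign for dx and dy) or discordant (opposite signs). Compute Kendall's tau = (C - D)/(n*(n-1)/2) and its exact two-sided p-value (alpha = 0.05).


Step 1: Enumerate the 45 unordered pairs (i,j) with i<j and classify each by sign(x_j-x_i) * sign(y_j-y_i).
  (1,2):dx=+11,dy=+16->C; (1,3):dx=+2,dy=+4->C; (1,4):dx=+1,dy=+14->C; (1,5):dx=+5,dy=+3->C
  (1,6):dx=-1,dy=-1->C; (1,7):dx=+4,dy=+9->C; (1,8):dx=+3,dy=+6->C; (1,9):dx=+8,dy=+10->C
  (1,10):dx=+9,dy=+13->C; (2,3):dx=-9,dy=-12->C; (2,4):dx=-10,dy=-2->C; (2,5):dx=-6,dy=-13->C
  (2,6):dx=-12,dy=-17->C; (2,7):dx=-7,dy=-7->C; (2,8):dx=-8,dy=-10->C; (2,9):dx=-3,dy=-6->C
  (2,10):dx=-2,dy=-3->C; (3,4):dx=-1,dy=+10->D; (3,5):dx=+3,dy=-1->D; (3,6):dx=-3,dy=-5->C
  (3,7):dx=+2,dy=+5->C; (3,8):dx=+1,dy=+2->C; (3,9):dx=+6,dy=+6->C; (3,10):dx=+7,dy=+9->C
  (4,5):dx=+4,dy=-11->D; (4,6):dx=-2,dy=-15->C; (4,7):dx=+3,dy=-5->D; (4,8):dx=+2,dy=-8->D
  (4,9):dx=+7,dy=-4->D; (4,10):dx=+8,dy=-1->D; (5,6):dx=-6,dy=-4->C; (5,7):dx=-1,dy=+6->D
  (5,8):dx=-2,dy=+3->D; (5,9):dx=+3,dy=+7->C; (5,10):dx=+4,dy=+10->C; (6,7):dx=+5,dy=+10->C
  (6,8):dx=+4,dy=+7->C; (6,9):dx=+9,dy=+11->C; (6,10):dx=+10,dy=+14->C; (7,8):dx=-1,dy=-3->C
  (7,9):dx=+4,dy=+1->C; (7,10):dx=+5,dy=+4->C; (8,9):dx=+5,dy=+4->C; (8,10):dx=+6,dy=+7->C
  (9,10):dx=+1,dy=+3->C
Step 2: C = 36, D = 9, total pairs = 45.
Step 3: tau = (C - D)/(n(n-1)/2) = (36 - 9)/45 = 0.600000.
Step 4: Exact two-sided p-value (enumerate n! = 3628800 permutations of y under H0): p = 0.016666.
Step 5: alpha = 0.05. reject H0.

tau_b = 0.6000 (C=36, D=9), p = 0.016666, reject H0.


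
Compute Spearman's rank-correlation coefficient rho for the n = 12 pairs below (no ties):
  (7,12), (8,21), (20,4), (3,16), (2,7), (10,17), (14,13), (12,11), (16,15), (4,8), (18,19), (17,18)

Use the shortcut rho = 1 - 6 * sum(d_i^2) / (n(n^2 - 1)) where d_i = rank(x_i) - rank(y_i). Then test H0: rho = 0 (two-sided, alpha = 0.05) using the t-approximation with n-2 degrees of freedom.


Step 1: Rank x and y separately (midranks; no ties here).
rank(x): 7->4, 8->5, 20->12, 3->2, 2->1, 10->6, 14->8, 12->7, 16->9, 4->3, 18->11, 17->10
rank(y): 12->5, 21->12, 4->1, 16->8, 7->2, 17->9, 13->6, 11->4, 15->7, 8->3, 19->11, 18->10
Step 2: d_i = R_x(i) - R_y(i); compute d_i^2.
  (4-5)^2=1, (5-12)^2=49, (12-1)^2=121, (2-8)^2=36, (1-2)^2=1, (6-9)^2=9, (8-6)^2=4, (7-4)^2=9, (9-7)^2=4, (3-3)^2=0, (11-11)^2=0, (10-10)^2=0
sum(d^2) = 234.
Step 3: rho = 1 - 6*234 / (12*(12^2 - 1)) = 1 - 1404/1716 = 0.181818.
Step 4: Under H0, t = rho * sqrt((n-2)/(1-rho^2)) = 0.5847 ~ t(10).
Step 5: Two-sided p-value from the t-distribution with 10 df = 0.571701.
Step 6: alpha = 0.05. fail to reject H0.

rho = 0.1818, p = 0.571701, fail to reject H0 at alpha = 0.05.


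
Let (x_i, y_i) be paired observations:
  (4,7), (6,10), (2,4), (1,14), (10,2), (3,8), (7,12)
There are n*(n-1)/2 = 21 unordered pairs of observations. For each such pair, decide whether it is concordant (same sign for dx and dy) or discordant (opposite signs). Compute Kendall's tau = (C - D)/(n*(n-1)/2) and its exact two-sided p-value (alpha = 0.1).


Step 1: Enumerate the 21 unordered pairs (i,j) with i<j and classify each by sign(x_j-x_i) * sign(y_j-y_i).
  (1,2):dx=+2,dy=+3->C; (1,3):dx=-2,dy=-3->C; (1,4):dx=-3,dy=+7->D; (1,5):dx=+6,dy=-5->D
  (1,6):dx=-1,dy=+1->D; (1,7):dx=+3,dy=+5->C; (2,3):dx=-4,dy=-6->C; (2,4):dx=-5,dy=+4->D
  (2,5):dx=+4,dy=-8->D; (2,6):dx=-3,dy=-2->C; (2,7):dx=+1,dy=+2->C; (3,4):dx=-1,dy=+10->D
  (3,5):dx=+8,dy=-2->D; (3,6):dx=+1,dy=+4->C; (3,7):dx=+5,dy=+8->C; (4,5):dx=+9,dy=-12->D
  (4,6):dx=+2,dy=-6->D; (4,7):dx=+6,dy=-2->D; (5,6):dx=-7,dy=+6->D; (5,7):dx=-3,dy=+10->D
  (6,7):dx=+4,dy=+4->C
Step 2: C = 9, D = 12, total pairs = 21.
Step 3: tau = (C - D)/(n(n-1)/2) = (9 - 12)/21 = -0.142857.
Step 4: Exact two-sided p-value (enumerate n! = 5040 permutations of y under H0): p = 0.772619.
Step 5: alpha = 0.1. fail to reject H0.

tau_b = -0.1429 (C=9, D=12), p = 0.772619, fail to reject H0.


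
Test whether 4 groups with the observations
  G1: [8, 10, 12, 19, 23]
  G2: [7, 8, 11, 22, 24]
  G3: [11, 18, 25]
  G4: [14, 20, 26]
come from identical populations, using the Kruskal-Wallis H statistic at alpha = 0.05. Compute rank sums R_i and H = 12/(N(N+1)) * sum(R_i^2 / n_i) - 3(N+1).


Step 1: Combine all N = 16 observations and assign midranks.
sorted (value, group, rank): (7,G2,1), (8,G1,2.5), (8,G2,2.5), (10,G1,4), (11,G2,5.5), (11,G3,5.5), (12,G1,7), (14,G4,8), (18,G3,9), (19,G1,10), (20,G4,11), (22,G2,12), (23,G1,13), (24,G2,14), (25,G3,15), (26,G4,16)
Step 2: Sum ranks within each group.
R_1 = 36.5 (n_1 = 5)
R_2 = 35 (n_2 = 5)
R_3 = 29.5 (n_3 = 3)
R_4 = 35 (n_4 = 3)
Step 3: H = 12/(N(N+1)) * sum(R_i^2/n_i) - 3(N+1)
     = 12/(16*17) * (36.5^2/5 + 35^2/5 + 29.5^2/3 + 35^2/3) - 3*17
     = 0.044118 * 1209.87 - 51
     = 2.376471.
Step 4: Ties present; correction factor C = 1 - 12/(16^3 - 16) = 0.997059. Corrected H = 2.376471 / 0.997059 = 2.383481.
Step 5: Under H0, H ~ chi^2(3); p-value = 0.496717.
Step 6: alpha = 0.05. fail to reject H0.

H = 2.3835, df = 3, p = 0.496717, fail to reject H0.


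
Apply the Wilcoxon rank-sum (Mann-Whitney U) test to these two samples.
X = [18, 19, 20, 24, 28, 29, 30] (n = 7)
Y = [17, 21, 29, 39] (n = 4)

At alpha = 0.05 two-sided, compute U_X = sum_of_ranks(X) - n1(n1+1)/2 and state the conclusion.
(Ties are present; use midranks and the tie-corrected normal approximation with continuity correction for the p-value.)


Step 1: Combine and sort all 11 observations; assign midranks.
sorted (value, group): (17,Y), (18,X), (19,X), (20,X), (21,Y), (24,X), (28,X), (29,X), (29,Y), (30,X), (39,Y)
ranks: 17->1, 18->2, 19->3, 20->4, 21->5, 24->6, 28->7, 29->8.5, 29->8.5, 30->10, 39->11
Step 2: Rank sum for X: R1 = 2 + 3 + 4 + 6 + 7 + 8.5 + 10 = 40.5.
Step 3: U_X = R1 - n1(n1+1)/2 = 40.5 - 7*8/2 = 40.5 - 28 = 12.5.
       U_Y = n1*n2 - U_X = 28 - 12.5 = 15.5.
Step 4: Ties are present, so use the tie-corrected normal approximation (with continuity correction) for the p-value.
Step 5: p-value = 0.849769; compare to alpha = 0.05. fail to reject H0.

U_X = 12.5, p = 0.849769, fail to reject H0 at alpha = 0.05.


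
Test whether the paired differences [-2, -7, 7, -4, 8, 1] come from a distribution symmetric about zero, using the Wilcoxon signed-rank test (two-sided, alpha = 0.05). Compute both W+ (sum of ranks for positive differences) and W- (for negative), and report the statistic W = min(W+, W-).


Step 1: Drop any zero differences (none here) and take |d_i|.
|d| = [2, 7, 7, 4, 8, 1]
Step 2: Midrank |d_i| (ties get averaged ranks).
ranks: |2|->2, |7|->4.5, |7|->4.5, |4|->3, |8|->6, |1|->1
Step 3: Attach original signs; sum ranks with positive sign and with negative sign.
W+ = 4.5 + 6 + 1 = 11.5
W- = 2 + 4.5 + 3 = 9.5
(Check: W+ + W- = 21 should equal n(n+1)/2 = 21.)
Step 4: Test statistic W = min(W+, W-) = 9.5.
Step 5: Ties in |d|, so use the tie-corrected normal approximation.
        E[W] = n(n+1)/4 = 6*7/4 = 10.5.
        Tie groups: |d|=7 (t=2); sum(t^3 - t) = 6.
        Var[W] = n(n+1)(2n+1)/24 - sum(t^3-t)/48 = 546/24 - 6/48 = 22.625.
        z = (W - E[W]) / sqrt(Var[W]) = (9.5 - 10.5) / 4.7566 = -0.2102.
        Two-sided p = 2*Phi(z) = 0.833484.
Step 6: alpha = 0.05. fail to reject H0.

W+ = 11.5, W- = 9.5, W = min = 9.5, p = 0.833484, fail to reject H0.


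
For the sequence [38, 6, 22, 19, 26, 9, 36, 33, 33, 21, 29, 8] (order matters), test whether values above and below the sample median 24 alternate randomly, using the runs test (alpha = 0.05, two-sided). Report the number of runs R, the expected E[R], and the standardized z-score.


Step 1: Compute median = 24; label A = above, B = below.
Labels in order: ABBBABAAABAB  (n_A = 6, n_B = 6)
Step 2: Count runs R = 8.
Step 3: Under H0 (random ordering), E[R] = 2*n_A*n_B/(n_A+n_B) + 1 = 2*6*6/12 + 1 = 7.0000.
        Var[R] = 2*n_A*n_B*(2*n_A*n_B - n_A - n_B) / ((n_A+n_B)^2 * (n_A+n_B-1)) = 4320/1584 = 2.7273.
        SD[R] = 1.6514.
Step 4: Continuity-corrected z = (R - 0.5 - E[R]) / SD[R] = (8 - 0.5 - 7.0000) / 1.6514 = 0.3028.
Step 5: Two-sided p-value via normal approximation = 2*(1 - Phi(|z|)) = 0.762069.
Step 6: alpha = 0.05. fail to reject H0.

R = 8, z = 0.3028, p = 0.762069, fail to reject H0.


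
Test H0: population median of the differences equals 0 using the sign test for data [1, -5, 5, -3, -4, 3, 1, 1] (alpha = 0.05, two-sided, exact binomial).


Step 1: Discard zero differences. Original n = 8; n_eff = number of nonzero differences = 8.
Nonzero differences (with sign): +1, -5, +5, -3, -4, +3, +1, +1
Step 2: Count signs: positive = 5, negative = 3.
Step 3: Under H0: P(positive) = 0.5, so the number of positives S ~ Bin(8, 0.5).
Step 4: Two-sided exact p-value = sum of Bin(8,0.5) probabilities at or below the observed probability = 0.726562.
Step 5: alpha = 0.05. fail to reject H0.

n_eff = 8, pos = 5, neg = 3, p = 0.726562, fail to reject H0.


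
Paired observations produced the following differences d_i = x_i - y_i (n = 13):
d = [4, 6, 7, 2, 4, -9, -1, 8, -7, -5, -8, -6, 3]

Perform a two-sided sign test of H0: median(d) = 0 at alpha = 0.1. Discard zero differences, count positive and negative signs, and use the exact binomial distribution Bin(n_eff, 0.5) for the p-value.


Step 1: Discard zero differences. Original n = 13; n_eff = number of nonzero differences = 13.
Nonzero differences (with sign): +4, +6, +7, +2, +4, -9, -1, +8, -7, -5, -8, -6, +3
Step 2: Count signs: positive = 7, negative = 6.
Step 3: Under H0: P(positive) = 0.5, so the number of positives S ~ Bin(13, 0.5).
Step 4: Two-sided exact p-value = sum of Bin(13,0.5) probabilities at or below the observed probability = 1.000000.
Step 5: alpha = 0.1. fail to reject H0.

n_eff = 13, pos = 7, neg = 6, p = 1.000000, fail to reject H0.
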